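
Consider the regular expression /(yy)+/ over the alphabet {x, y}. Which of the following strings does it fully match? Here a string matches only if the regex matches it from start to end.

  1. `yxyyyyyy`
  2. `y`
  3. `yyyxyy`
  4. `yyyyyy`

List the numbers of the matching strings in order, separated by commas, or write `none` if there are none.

1 → no match — must start with `yy`
2 → no match — must start with `yy`
3 → no match
4 → match

4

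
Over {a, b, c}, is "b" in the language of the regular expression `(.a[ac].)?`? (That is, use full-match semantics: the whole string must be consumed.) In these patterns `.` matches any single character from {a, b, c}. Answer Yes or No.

No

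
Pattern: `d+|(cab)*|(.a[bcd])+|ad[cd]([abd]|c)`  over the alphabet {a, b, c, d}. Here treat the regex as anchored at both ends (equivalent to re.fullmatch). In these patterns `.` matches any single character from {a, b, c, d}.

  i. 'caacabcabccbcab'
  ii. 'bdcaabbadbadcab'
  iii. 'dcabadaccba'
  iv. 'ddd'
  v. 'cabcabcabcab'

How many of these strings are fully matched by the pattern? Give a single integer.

2

i → no match
ii → no match
iii. 'dcabadaccba' → no match
iv. 'ddd' → match
v. 'cabcabcabcab' → match
Total matched: 2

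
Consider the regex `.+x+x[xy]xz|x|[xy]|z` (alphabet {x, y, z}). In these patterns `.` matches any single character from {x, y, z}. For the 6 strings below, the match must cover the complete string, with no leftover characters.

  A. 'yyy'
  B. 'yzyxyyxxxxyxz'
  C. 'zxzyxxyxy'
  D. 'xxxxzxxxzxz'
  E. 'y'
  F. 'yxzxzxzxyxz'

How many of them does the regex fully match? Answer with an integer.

2

A → no match
B → match
C → no match
D → no match
E → match
F → no match
Total matched: 2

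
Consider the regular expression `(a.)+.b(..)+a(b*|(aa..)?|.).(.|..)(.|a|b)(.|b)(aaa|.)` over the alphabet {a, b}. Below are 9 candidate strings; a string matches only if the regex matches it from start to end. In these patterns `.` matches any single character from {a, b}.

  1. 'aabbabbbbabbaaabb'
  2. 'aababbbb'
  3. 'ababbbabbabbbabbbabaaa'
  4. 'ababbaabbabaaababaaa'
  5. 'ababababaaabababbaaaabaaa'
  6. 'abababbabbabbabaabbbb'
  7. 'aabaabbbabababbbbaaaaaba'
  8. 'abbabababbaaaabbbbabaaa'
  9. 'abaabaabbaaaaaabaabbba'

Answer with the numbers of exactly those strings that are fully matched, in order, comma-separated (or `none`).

4, 5

1 → no match
2 → no match
3 → no match
4 → match
5 → match
6 → no match
7 → no match
8 → no match
9 → no match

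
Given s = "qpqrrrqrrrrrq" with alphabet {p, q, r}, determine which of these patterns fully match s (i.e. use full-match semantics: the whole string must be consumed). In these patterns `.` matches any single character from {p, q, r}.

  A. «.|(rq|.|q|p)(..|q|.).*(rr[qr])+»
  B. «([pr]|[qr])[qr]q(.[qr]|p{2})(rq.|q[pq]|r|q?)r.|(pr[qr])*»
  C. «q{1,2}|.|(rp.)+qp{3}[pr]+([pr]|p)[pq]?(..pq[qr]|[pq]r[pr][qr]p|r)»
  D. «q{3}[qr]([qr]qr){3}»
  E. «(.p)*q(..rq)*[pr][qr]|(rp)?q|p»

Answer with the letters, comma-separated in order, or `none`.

A → match
B → no match
C → no match
D → no match — must end with "qr"
E → no match

A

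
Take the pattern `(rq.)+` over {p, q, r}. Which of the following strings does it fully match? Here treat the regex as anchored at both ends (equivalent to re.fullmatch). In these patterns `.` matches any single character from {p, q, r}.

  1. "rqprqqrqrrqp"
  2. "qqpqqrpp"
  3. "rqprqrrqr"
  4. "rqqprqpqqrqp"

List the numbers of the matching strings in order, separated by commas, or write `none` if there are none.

1, 3

1 → match
2 → no match — must start with "rq"
3 → match
4 → no match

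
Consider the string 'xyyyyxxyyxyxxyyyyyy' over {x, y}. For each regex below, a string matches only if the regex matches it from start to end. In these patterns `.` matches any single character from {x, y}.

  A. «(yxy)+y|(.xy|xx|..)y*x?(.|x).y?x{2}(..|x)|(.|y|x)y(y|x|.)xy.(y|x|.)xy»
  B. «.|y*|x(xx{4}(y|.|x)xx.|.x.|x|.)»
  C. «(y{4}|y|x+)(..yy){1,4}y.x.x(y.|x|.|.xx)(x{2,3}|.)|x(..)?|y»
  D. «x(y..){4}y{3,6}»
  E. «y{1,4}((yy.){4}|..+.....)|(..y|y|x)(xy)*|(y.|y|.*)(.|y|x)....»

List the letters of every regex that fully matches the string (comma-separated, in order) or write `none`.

A → no match
B → no match
C → no match
D → match
E → match

D, E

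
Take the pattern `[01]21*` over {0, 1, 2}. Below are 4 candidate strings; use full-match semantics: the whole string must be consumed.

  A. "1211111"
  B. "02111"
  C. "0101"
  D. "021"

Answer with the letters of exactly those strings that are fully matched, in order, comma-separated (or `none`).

A → match
B → match
C → no match
D → match

A, B, D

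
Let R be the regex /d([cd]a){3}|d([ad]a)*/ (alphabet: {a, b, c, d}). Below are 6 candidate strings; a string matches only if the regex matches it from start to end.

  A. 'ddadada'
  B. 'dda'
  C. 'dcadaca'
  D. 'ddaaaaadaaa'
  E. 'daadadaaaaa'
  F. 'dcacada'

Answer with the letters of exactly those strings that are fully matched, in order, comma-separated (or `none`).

A, B, C, D, E, F

A → match
B → match
C → match
D → match
E → match
F → match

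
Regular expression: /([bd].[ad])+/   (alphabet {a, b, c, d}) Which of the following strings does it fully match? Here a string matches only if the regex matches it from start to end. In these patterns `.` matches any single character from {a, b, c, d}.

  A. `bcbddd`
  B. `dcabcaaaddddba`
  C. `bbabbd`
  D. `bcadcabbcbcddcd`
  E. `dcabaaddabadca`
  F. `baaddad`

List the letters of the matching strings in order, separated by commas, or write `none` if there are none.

A. `bcbddd` → no match
B → no match
C. `bbabbd` → match
D → no match
E → no match
F. `baaddad` → no match

C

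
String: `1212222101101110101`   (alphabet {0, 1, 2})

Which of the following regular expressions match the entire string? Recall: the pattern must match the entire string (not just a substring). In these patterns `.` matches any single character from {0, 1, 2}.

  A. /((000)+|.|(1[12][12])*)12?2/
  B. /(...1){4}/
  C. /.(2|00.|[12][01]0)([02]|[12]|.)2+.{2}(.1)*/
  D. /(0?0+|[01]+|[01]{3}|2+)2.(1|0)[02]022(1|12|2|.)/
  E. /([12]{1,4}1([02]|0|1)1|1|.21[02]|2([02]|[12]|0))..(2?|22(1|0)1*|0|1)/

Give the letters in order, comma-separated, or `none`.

A → no match — must end with `2`
B → no match
C → match
D → no match
E → no match

C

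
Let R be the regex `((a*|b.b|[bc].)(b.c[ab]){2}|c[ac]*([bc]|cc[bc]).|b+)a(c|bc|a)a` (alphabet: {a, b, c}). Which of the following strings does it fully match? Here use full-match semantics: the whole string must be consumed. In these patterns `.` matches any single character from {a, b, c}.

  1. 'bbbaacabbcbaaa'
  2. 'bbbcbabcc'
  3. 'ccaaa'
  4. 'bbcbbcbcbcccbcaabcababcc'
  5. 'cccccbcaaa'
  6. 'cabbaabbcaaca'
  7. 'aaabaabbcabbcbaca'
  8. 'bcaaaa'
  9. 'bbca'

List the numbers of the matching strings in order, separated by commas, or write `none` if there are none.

1 → no match
2. 'bbbcbabcc' → no match — must end with 'a'
3. 'ccaaa' → no match
4 → no match — must end with 'a'
5. 'cccccbcaaa' → match
6 → no match
7 → no match
8. 'bcaaaa' → no match
9. 'bbca' → no match

5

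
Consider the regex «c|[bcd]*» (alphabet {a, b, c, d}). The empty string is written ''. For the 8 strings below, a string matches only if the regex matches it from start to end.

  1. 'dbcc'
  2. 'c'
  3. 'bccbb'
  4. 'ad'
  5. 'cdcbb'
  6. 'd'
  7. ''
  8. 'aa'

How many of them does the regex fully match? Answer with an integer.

1 → match
2 → match
3 → match
4 → no match
5 → match
6 → match
7 → match
8 → no match
Total matched: 6

6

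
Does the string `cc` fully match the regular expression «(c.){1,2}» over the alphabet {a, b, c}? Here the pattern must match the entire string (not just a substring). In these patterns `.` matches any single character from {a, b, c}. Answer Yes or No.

Yes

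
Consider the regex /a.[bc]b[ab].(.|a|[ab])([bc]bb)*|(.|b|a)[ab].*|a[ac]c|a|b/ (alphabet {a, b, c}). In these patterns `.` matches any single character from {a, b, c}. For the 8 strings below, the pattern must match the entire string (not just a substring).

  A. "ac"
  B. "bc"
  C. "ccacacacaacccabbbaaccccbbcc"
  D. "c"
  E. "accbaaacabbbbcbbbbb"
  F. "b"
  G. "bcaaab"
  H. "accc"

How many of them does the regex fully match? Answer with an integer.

1

A → no match
B → no match
C → no match
D → no match
E → no match
F → match
G → no match
H → no match
Total matched: 1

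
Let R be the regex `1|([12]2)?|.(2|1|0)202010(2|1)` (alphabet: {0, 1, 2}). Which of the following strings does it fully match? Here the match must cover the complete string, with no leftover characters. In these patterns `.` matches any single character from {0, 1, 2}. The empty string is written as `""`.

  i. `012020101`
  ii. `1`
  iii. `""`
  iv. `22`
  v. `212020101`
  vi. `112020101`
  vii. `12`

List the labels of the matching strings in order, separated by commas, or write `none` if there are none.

i → match
ii → match
iii → match
iv → match
v → match
vi → match
vii → match

i, ii, iii, iv, v, vi, vii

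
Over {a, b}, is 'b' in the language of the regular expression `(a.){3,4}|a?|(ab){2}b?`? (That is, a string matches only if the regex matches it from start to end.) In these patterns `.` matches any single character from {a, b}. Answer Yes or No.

No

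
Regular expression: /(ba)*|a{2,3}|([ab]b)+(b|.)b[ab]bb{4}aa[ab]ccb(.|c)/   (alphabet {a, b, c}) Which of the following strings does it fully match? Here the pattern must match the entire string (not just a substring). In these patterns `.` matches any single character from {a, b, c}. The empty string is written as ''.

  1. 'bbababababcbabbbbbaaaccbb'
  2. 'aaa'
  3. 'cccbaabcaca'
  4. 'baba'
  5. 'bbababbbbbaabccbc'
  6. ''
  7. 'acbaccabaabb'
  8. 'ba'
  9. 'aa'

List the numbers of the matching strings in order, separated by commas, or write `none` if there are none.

1 → match
2. 'aaa' → match
3. 'cccbaabcaca' → no match
4. 'baba' → match
5 → match
6. '' → match
7. 'acbaccabaabb' → no match
8. 'ba' → match
9. 'aa' → match

1, 2, 4, 5, 6, 8, 9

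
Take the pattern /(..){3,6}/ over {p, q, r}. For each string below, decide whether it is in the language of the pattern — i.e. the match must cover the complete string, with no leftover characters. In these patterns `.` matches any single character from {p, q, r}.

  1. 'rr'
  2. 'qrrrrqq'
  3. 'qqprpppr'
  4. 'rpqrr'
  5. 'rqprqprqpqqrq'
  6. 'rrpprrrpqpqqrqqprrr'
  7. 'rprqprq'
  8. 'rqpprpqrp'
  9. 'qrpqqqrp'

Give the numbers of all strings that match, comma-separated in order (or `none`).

1 → no match
2 → no match
3 → match
4 → no match
5 → no match
6 → no match
7 → no match
8 → no match
9 → match

3, 9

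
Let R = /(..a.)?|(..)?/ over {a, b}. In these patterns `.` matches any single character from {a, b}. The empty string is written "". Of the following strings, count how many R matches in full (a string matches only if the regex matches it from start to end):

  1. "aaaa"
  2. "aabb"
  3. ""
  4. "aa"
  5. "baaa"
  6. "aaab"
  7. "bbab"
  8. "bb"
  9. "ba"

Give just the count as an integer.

1. "aaaa" → match
2. "aabb" → no match
3. "" → match
4. "aa" → match
5. "baaa" → match
6. "aaab" → match
7. "bbab" → match
8. "bb" → match
9. "ba" → match
Total matched: 8

8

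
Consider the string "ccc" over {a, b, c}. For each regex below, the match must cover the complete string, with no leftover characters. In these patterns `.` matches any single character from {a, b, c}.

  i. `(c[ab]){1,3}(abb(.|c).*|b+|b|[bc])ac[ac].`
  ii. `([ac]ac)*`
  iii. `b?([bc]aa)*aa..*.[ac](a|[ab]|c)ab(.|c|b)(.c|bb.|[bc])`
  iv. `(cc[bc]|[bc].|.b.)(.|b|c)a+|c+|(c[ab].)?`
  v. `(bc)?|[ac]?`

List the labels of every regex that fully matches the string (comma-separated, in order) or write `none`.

i → no match
ii → no match
iii → no match
iv → match
v → no match

iv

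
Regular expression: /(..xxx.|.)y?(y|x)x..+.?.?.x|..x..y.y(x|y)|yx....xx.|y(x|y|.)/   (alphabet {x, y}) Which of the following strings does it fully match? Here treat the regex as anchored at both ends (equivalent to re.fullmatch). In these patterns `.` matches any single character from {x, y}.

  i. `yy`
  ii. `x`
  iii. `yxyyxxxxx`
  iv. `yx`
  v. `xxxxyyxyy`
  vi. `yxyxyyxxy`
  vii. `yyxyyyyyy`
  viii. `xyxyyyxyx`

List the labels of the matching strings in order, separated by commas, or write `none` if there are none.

i → match
ii → no match
iii → match
iv → match
v → match
vi → match
vii → match
viii → match

i, iii, iv, v, vi, vii, viii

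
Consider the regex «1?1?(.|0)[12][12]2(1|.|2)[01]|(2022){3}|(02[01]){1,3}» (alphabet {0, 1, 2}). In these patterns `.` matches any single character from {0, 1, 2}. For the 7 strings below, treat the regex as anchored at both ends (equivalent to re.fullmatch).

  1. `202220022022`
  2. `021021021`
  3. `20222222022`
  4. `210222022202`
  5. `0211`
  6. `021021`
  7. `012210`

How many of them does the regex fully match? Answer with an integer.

3

1 → no match
2 → match
3 → no match
4 → no match
5 → no match
6 → match
7 → match
Total matched: 3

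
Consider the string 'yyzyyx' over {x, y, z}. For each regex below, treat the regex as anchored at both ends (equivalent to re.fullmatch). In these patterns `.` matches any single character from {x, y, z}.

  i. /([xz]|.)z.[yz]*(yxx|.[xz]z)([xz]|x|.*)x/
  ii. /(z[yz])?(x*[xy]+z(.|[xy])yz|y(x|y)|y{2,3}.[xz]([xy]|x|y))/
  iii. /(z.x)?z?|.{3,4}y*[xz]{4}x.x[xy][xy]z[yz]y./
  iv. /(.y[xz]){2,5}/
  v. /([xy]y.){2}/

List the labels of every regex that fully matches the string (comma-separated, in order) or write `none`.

i → no match
ii → no match
iii → no match
iv → match
v → match

iv, v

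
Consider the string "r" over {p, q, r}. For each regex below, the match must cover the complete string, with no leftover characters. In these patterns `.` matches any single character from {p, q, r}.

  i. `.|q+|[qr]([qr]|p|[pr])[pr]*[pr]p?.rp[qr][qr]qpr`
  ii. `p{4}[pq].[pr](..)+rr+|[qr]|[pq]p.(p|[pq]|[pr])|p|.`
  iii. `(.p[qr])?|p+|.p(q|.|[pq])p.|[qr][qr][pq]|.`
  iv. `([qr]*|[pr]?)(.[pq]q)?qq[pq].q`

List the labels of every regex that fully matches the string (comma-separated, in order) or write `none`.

i, ii, iii

i → match
ii → match
iii → match
iv → no match — must end with "q"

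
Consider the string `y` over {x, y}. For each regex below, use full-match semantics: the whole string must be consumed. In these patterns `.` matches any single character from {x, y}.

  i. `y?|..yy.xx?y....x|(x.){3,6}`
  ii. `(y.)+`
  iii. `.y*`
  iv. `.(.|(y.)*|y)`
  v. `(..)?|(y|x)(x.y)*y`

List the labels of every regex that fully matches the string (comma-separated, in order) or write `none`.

i, iii, iv

i → match
ii → no match
iii → match
iv → match
v → no match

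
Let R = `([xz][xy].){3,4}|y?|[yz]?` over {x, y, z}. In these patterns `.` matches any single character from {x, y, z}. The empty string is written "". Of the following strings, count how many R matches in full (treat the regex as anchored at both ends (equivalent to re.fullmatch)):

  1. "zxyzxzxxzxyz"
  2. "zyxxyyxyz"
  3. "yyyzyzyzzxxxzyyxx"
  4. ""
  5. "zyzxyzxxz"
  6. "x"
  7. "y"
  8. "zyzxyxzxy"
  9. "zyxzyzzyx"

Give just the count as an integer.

1 → match
2 → match
3 → no match
4 → match
5 → match
6 → no match
7 → match
8 → match
9 → match
Total matched: 7

7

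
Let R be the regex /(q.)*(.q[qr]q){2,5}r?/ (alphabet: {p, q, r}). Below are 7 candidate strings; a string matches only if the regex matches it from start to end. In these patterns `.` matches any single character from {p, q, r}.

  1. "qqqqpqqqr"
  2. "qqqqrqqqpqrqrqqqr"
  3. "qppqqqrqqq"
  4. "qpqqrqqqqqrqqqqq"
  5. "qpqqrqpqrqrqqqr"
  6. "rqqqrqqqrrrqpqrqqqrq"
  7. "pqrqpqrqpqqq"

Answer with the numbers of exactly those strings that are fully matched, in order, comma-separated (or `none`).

1, 2, 3, 4, 5, 7

1. "qqqqpqqqr" → match
2 → match
3. "qppqqqrqqq" → match
4 → match
5 → match
6 → no match
7. "pqrqpqrqpqqq" → match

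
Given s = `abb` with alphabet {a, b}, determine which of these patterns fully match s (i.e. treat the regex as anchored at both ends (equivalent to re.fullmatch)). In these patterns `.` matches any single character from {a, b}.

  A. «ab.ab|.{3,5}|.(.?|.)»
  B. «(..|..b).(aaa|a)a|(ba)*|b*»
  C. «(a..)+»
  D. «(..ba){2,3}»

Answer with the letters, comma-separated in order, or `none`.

A, C

A → match
B → no match
C → match
D → no match — must end with `ba`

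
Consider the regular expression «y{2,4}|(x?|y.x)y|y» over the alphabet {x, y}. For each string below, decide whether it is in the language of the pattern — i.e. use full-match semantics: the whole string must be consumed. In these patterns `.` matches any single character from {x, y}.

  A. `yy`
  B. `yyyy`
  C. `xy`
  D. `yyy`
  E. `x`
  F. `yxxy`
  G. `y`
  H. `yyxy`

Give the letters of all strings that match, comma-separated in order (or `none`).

A. `yy` → match
B. `yyyy` → match
C. `xy` → match
D. `yyy` → match
E. `x` → no match — must end with `y`
F. `yxxy` → match
G. `y` → match
H. `yyxy` → match

A, B, C, D, F, G, H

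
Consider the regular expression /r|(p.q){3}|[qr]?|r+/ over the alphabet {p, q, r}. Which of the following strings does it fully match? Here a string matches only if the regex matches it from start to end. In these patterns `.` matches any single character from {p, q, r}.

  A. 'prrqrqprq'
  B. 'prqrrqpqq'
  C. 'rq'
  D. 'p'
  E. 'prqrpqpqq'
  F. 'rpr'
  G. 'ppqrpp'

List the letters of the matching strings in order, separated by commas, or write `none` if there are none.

none

A → no match
B → no match
C → no match
D → no match
E → no match
F → no match
G → no match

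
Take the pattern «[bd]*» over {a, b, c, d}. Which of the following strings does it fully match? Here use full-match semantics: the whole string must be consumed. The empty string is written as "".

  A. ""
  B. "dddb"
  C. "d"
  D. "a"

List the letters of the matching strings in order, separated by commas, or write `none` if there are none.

A → match
B → match
C → match
D → no match

A, B, C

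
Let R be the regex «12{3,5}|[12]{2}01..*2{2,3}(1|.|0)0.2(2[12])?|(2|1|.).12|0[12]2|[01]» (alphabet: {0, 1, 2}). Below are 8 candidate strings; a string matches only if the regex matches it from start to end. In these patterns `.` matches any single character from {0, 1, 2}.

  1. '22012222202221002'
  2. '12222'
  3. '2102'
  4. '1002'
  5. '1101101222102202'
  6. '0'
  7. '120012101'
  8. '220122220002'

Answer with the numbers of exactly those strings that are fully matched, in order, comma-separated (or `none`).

1 → match
2 → match
3 → no match
4 → no match
5 → no match
6 → match
7 → no match
8 → match

1, 2, 6, 8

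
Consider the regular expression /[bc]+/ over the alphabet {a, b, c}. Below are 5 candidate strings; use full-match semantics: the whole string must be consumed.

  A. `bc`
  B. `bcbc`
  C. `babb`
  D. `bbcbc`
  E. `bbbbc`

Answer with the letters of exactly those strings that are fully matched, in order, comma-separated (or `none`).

A → match
B → match
C → no match
D → match
E → match

A, B, D, E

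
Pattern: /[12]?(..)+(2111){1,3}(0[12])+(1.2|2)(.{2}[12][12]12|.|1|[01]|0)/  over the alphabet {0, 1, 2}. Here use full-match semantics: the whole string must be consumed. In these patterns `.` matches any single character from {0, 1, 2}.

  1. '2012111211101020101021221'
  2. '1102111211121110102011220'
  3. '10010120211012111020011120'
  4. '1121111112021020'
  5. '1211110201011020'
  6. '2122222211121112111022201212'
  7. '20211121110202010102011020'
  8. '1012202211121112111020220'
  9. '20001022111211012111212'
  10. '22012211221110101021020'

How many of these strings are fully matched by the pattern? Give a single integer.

6

1 → match
2 → match
3 → no match
4 → no match
5 → no match
6 → match
7 → match
8 → match
9 → no match
10 → match
Total matched: 6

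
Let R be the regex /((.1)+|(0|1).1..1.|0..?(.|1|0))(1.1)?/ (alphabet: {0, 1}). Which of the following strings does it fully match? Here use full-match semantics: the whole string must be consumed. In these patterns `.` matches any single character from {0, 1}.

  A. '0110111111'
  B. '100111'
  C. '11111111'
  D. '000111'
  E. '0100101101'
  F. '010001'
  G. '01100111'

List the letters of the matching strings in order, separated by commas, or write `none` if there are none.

A, C, D

A. '0110111111' → match
B. '100111' → no match
C. '11111111' → match
D. '000111' → match
E. '0100101101' → no match
F. '010001' → no match
G. '01100111' → no match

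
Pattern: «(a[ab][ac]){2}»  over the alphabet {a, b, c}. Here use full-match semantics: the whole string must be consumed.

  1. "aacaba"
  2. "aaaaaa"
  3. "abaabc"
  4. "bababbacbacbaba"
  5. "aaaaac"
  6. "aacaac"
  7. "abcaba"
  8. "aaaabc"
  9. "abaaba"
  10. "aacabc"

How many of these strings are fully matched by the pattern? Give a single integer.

9

1 → match
2 → match
3 → match
4 → no match — must start with "a"
5 → match
6 → match
7 → match
8 → match
9 → match
10 → match
Total matched: 9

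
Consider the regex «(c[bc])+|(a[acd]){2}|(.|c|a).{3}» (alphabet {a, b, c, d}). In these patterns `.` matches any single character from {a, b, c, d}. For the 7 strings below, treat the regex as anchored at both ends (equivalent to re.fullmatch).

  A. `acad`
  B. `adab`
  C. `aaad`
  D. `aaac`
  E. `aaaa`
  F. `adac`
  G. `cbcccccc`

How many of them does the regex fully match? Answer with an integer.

A → match
B → match
C → match
D → match
E → match
F → match
G → match
Total matched: 7

7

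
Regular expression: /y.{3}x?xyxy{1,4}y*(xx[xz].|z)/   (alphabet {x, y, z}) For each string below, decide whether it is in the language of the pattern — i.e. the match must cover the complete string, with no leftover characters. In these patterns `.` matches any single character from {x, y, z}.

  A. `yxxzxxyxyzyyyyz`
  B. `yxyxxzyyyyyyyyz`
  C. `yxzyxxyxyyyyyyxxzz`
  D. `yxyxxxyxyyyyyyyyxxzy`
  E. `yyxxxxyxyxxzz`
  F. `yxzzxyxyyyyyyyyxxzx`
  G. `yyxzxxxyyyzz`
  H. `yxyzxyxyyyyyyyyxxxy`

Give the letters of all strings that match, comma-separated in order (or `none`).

C, D, E, F, H

A → no match
B → no match
C → match
D → match
E → match
F → match
G → no match
H → match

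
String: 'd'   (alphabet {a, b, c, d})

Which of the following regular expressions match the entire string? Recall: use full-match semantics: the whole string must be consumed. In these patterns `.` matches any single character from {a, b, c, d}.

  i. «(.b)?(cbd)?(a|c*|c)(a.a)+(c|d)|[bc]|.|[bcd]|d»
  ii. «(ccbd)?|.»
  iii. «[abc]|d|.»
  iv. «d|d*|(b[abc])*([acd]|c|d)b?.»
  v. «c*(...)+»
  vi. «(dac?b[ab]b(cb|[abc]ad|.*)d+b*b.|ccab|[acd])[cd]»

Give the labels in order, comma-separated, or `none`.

i → match
ii → match
iii → match
iv → match
v → no match
vi → no match

i, ii, iii, iv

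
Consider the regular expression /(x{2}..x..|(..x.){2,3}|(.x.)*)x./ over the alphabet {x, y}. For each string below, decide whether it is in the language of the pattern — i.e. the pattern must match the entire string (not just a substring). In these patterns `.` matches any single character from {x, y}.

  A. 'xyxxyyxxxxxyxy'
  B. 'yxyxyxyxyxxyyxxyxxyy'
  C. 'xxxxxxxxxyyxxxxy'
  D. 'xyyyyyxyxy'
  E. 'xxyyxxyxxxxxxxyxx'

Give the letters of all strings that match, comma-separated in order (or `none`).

A, E

A → match
B → no match
C → no match
D → no match
E → match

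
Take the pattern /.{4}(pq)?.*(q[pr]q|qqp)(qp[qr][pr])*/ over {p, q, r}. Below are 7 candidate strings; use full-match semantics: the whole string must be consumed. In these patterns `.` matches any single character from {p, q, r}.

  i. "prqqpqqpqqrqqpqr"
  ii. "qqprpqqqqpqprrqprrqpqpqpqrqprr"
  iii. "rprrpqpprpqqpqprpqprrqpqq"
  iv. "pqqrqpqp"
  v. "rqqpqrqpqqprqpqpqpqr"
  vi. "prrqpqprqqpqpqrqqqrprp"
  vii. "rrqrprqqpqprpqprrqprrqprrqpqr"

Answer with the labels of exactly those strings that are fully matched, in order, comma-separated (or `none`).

i → match
ii → match
iii → no match
iv → no match
v → no match
vi → no match
vii → match

i, ii, vii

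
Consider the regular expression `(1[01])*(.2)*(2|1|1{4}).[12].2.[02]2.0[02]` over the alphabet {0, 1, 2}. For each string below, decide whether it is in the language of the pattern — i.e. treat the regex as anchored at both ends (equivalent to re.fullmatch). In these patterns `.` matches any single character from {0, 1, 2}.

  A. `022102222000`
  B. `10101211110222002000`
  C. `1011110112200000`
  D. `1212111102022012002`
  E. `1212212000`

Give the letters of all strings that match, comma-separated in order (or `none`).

A → no match
B → match
C → no match
D → no match
E → no match

B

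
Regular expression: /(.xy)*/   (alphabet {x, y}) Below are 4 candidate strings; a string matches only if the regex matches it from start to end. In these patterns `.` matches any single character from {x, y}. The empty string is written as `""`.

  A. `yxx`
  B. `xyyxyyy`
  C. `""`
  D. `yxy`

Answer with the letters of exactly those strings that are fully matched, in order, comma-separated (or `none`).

C, D

A → no match
B → no match
C → match
D → match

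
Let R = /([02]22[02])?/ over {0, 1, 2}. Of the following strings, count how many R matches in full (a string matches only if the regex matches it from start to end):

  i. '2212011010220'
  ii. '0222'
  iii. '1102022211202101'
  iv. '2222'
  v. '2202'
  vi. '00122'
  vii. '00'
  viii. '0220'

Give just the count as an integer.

3

i → no match
ii → match
iii → no match
iv → match
v → no match
vi → no match
vii → no match
viii → match
Total matched: 3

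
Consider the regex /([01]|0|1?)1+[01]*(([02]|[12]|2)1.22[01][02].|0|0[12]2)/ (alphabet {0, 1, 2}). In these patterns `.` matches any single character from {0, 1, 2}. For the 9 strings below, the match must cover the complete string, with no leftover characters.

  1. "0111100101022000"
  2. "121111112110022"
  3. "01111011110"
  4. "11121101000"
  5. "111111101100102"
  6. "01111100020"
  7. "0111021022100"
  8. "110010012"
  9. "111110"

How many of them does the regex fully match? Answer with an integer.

1 → match
2 → no match
3 → match
4 → no match
5 → no match
6 → no match
7 → match
8 → match
9 → match
Total matched: 5

5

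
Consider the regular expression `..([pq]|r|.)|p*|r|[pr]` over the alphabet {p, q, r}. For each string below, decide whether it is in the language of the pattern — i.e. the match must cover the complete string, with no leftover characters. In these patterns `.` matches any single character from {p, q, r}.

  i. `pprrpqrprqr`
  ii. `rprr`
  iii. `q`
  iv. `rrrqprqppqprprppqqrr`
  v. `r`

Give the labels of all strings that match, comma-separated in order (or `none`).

i → no match
ii → no match
iii → no match
iv → no match
v → match

v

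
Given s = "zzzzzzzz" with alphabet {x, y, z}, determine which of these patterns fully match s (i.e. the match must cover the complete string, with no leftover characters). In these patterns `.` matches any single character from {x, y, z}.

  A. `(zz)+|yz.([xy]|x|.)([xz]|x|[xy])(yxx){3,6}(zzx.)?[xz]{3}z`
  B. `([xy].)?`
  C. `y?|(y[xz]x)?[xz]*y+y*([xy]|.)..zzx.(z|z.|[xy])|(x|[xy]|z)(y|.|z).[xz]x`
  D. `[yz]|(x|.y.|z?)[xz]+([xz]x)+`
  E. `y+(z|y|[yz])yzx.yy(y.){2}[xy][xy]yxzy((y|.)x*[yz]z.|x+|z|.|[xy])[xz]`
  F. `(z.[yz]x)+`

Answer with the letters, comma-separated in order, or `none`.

A → match
B → no match
C → no match
D → no match
E → no match — must start with "y"
F → no match — must end with "x"

A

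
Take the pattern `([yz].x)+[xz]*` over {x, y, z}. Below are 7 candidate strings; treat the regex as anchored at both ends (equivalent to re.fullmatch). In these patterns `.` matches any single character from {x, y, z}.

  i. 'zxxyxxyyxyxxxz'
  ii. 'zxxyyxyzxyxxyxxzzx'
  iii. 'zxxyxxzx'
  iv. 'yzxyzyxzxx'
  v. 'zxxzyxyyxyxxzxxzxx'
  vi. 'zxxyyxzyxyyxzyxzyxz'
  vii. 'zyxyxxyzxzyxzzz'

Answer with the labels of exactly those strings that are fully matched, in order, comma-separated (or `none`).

i → match
ii → match
iii → match
iv → no match
v → match
vi → match
vii → match

i, ii, iii, v, vi, vii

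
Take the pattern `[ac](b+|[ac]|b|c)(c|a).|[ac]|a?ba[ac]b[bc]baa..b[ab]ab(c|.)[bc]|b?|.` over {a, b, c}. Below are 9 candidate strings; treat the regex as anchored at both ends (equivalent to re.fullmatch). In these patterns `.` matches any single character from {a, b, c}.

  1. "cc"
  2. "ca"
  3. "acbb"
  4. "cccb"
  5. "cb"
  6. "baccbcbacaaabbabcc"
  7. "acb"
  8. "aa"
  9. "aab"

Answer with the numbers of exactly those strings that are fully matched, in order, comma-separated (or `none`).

4

1 → no match
2 → no match
3 → no match
4 → match
5 → no match
6 → no match
7 → no match
8 → no match
9 → no match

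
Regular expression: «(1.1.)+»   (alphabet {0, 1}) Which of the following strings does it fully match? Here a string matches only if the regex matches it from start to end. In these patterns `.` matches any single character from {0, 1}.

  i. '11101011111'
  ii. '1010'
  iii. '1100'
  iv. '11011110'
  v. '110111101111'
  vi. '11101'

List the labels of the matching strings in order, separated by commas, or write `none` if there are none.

i → no match
ii → match
iii → no match
iv → no match
v → no match
vi → no match

ii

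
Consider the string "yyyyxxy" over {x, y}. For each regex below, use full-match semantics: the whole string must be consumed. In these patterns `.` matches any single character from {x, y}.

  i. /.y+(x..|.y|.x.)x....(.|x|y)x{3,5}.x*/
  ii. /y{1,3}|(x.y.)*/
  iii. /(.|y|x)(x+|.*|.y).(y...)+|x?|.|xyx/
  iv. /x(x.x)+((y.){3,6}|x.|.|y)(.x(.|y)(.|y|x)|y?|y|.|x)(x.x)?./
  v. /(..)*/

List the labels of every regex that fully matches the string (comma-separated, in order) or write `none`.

iii

i → no match
ii → no match
iii → match
iv → no match — must start with "xx"
v → no match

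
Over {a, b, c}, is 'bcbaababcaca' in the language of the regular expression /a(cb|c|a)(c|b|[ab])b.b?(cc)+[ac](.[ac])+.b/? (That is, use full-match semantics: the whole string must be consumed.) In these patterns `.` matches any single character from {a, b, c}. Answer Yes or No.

Every match must start with 'a', but 'bcbaababcaca' does not.

No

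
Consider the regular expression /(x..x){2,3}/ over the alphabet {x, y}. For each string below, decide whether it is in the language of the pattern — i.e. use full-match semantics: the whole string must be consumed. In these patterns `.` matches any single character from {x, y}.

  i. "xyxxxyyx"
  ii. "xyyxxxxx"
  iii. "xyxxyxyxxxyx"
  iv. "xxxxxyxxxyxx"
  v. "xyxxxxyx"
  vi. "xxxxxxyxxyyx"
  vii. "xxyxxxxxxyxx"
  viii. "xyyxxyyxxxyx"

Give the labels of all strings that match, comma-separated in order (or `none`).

i, ii, iv, v, vi, vii, viii

i. "xyxxxyyx" → match
ii. "xyyxxxxx" → match
iii. "xyxxyxyxxxyx" → no match
iv. "xxxxxyxxxyxx" → match
v. "xyxxxxyx" → match
vi. "xxxxxxyxxyyx" → match
vii. "xxyxxxxxxyxx" → match
viii. "xyyxxyyxxxyx" → match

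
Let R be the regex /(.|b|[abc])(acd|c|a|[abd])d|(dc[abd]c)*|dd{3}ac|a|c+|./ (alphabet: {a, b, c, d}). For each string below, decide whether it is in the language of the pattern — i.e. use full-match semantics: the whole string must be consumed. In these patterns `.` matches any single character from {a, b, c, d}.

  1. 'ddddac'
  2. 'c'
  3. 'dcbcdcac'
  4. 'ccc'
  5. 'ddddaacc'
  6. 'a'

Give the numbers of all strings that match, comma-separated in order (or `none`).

1 → match
2 → match
3 → match
4 → match
5 → no match
6 → match

1, 2, 3, 4, 6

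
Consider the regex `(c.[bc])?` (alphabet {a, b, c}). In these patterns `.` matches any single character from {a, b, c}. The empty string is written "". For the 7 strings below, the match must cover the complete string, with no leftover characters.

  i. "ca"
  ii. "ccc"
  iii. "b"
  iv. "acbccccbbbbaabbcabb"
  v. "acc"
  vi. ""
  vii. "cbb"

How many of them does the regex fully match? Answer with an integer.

i → no match
ii → match
iii → no match
iv → no match
v → no match
vi → match
vii → match
Total matched: 3

3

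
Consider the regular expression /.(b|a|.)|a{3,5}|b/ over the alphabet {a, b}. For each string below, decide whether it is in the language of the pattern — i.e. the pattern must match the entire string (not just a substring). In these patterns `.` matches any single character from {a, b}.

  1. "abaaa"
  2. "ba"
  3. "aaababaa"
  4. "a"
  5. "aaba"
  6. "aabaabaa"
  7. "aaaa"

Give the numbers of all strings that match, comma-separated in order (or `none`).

1 → no match
2 → match
3 → no match
4 → no match
5 → no match
6 → no match
7 → match

2, 7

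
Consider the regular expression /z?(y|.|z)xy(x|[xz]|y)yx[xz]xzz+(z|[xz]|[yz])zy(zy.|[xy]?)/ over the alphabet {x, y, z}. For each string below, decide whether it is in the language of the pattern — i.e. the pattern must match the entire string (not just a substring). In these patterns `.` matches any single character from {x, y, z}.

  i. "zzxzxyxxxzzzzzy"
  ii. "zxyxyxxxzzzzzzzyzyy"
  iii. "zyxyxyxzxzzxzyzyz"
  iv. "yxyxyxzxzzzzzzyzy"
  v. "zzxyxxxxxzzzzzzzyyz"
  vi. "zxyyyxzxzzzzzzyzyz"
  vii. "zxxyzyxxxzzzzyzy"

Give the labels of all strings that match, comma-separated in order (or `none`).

ii, iii, iv, vi, vii

i → no match
ii → match
iii → match
iv → match
v → no match
vi → match
vii → match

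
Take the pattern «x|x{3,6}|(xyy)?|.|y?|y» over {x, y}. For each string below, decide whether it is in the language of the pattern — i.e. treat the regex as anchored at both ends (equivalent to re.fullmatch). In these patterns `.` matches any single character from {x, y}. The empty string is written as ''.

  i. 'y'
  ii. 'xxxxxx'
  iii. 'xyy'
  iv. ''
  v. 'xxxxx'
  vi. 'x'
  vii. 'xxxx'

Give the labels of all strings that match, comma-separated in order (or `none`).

i. 'y' → match
ii. 'xxxxxx' → match
iii. 'xyy' → match
iv. '' → match
v. 'xxxxx' → match
vi. 'x' → match
vii. 'xxxx' → match

i, ii, iii, iv, v, vi, vii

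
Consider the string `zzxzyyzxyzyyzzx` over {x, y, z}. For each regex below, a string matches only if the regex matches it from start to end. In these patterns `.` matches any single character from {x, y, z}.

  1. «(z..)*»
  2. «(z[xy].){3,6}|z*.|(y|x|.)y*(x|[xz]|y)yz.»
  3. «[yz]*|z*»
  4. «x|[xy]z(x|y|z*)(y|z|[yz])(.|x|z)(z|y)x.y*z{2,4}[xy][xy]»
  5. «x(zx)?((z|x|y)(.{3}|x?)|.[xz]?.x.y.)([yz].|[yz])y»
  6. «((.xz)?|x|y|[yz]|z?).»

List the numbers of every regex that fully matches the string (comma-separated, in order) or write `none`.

1

1 → match
2 → no match
3 → no match
4 → no match
5 → no match — must start with `x`
6 → no match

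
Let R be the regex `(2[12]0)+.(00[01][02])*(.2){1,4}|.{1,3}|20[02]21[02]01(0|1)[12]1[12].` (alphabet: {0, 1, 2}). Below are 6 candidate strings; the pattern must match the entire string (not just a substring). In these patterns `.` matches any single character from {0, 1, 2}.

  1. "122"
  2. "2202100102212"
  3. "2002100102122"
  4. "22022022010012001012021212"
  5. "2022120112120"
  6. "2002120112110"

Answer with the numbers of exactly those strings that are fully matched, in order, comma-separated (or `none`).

1 → match
2 → no match
3 → match
4 → match
5 → match
6 → match

1, 3, 4, 5, 6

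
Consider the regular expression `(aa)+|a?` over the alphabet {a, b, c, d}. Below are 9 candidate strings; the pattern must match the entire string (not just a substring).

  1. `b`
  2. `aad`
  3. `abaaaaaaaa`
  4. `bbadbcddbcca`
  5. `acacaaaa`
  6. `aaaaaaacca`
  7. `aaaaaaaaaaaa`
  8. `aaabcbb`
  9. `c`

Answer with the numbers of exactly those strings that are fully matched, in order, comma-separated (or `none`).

1 → no match
2 → no match
3 → no match
4 → no match
5 → no match
6 → no match
7 → match
8 → no match
9 → no match

7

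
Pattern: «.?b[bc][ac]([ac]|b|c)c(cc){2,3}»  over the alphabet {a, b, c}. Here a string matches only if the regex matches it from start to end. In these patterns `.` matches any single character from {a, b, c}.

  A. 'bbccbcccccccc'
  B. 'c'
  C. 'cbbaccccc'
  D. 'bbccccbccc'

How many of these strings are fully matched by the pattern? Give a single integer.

0

A → no match
B → no match — must end with 'cc'
C → no match
D → no match
Total matched: 0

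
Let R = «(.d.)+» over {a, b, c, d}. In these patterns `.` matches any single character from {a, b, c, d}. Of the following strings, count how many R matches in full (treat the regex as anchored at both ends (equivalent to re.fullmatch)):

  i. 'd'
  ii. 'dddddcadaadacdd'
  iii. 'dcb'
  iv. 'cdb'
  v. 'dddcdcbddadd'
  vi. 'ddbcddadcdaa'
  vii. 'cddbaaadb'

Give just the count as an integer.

i → no match
ii → match
iii → no match
iv → match
v → match
vi → no match
vii → no match
Total matched: 3

3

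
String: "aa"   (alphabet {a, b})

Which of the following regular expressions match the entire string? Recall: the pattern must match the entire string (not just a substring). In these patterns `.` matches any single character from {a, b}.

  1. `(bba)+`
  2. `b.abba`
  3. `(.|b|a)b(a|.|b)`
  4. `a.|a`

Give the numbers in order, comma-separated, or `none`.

4

1 → no match — must start with "bba"
2 → no match — must start with "b"
3 → no match
4 → match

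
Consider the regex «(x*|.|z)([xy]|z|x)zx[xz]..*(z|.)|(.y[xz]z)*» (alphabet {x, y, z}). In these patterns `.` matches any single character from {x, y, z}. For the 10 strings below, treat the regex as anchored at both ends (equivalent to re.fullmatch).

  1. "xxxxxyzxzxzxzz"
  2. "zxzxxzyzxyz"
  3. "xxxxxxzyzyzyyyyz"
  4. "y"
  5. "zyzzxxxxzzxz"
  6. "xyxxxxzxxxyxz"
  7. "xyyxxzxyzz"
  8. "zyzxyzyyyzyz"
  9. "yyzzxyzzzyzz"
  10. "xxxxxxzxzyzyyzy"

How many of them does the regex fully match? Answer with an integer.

4

1 → match
2 → match
3 → no match
4 → no match
5 → no match
6 → no match
7 → no match
8 → no match
9 → match
10 → match
Total matched: 4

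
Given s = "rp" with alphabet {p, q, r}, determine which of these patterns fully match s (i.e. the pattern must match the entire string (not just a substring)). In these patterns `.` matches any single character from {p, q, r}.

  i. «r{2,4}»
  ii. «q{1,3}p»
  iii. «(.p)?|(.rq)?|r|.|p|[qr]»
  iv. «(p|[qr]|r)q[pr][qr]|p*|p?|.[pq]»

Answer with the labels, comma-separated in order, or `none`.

iii, iv

i → no match — must end with "r"
ii → no match — must start with "q"
iii → match
iv → match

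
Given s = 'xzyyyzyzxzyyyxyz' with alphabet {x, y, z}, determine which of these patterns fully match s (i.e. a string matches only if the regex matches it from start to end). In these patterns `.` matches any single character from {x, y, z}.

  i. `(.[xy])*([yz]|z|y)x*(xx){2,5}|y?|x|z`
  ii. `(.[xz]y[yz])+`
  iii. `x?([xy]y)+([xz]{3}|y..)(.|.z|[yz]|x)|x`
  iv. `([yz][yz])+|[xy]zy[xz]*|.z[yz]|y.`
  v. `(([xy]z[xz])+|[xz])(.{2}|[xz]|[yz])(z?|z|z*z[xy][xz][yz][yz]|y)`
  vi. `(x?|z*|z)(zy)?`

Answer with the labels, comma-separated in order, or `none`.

i → no match
ii → match
iii → no match
iv → no match
v → no match
vi → no match

ii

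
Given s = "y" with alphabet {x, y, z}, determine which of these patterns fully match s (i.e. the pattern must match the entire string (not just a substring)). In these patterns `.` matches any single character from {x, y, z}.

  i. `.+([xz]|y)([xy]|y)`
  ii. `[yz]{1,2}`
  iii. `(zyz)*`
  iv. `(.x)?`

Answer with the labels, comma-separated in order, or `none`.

ii

i → no match
ii → match
iii → no match
iv → no match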